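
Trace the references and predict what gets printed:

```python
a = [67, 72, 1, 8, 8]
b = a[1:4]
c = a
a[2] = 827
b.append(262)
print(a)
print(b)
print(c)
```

Key concept: slice vs alias.
Step by step:
`a = [67, 72, 1, 8, 8]` → a = [67, 72, 1, 8, 8]
`b = a[1:4]` → b = [72, 1, 8]
`c = a` → c = [67, 72, 1, 8, 8] (same object as a)
`a[2] = 827` → a = [67, 72, 827, 8, 8] (same object as c); c = [67, 72, 827, 8, 8] (same object as a)
`b.append(262)` → b = [72, 1, 8, 262]
`print(a)` → prints [67, 72, 827, 8, 8]
`print(b)` → prints [72, 1, 8, 262]
`print(c)` → prints [67, 72, 827, 8, 8]

Answer:
[67, 72, 827, 8, 8]
[72, 1, 8, 262]
[67, 72, 827, 8, 8]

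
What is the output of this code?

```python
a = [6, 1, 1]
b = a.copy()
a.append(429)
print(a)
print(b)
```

Key concept: list.copy() creates independent copy.
Step by step:
`a = [6, 1, 1]` → a = [6, 1, 1]
`b = a.copy()` → b = [6, 1, 1]
`a.append(429)` → a = [6, 1, 1, 429]
`print(a)` → prints [6, 1, 1, 429]
`print(b)` → prints [6, 1, 1]

Answer:
[6, 1, 1, 429]
[6, 1, 1]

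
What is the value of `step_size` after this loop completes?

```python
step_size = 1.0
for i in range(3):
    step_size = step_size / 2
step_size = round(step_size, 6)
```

Halving LR 3 times: 1 / 2^3
`step_size` takes the values: 1.0 → 0.5 → 0.25 → 0.125

Answer: 0.125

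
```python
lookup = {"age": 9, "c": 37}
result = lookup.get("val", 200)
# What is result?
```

Trace:
`lookup = {"age": 9, "c": 37}` → lookup = {'age': 9, 'c': 37}
`result = lookup.get("val", 200)` → result = 200
So result = 200

Answer: 200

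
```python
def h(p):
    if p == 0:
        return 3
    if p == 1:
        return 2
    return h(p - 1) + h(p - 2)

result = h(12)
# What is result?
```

Build up from base cases: h(0)=3, h(1)=2, h(2)=5, h(3)=7, h(4)=12, h(5)=19, h(6)=31, ..., h(12)=555

Answer: 555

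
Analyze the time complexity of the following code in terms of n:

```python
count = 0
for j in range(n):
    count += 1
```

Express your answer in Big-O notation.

Each loop level contributes: n. Multiplying the contributions gives O(n).

Answer: O(n)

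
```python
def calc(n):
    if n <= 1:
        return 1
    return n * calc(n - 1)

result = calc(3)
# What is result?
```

calc(3) = 3 * 2 * 1 = 6

Answer: 6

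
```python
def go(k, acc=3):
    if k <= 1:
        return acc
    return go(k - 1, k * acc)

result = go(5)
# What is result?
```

Accumulator trace (n, acc): (5, 3) -> (4, 15) -> (3, 60) -> (2, 180) -> (1, 360) -> return 360

Answer: 360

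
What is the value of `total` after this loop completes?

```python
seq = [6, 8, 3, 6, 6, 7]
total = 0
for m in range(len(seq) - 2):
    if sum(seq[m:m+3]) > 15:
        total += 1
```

Count windows with sum > 15
`total` takes the values: 0 → 1 → 2 → 3

Answer: 3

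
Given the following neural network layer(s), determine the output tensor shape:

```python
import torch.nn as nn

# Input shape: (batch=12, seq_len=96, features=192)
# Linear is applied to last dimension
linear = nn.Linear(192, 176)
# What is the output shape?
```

Input: (12, 96, 192) -> Output: (12, 96, 176)

Answer: (12, 96, 176)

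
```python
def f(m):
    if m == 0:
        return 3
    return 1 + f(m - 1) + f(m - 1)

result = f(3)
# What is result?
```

f(m) = 1 + 2·f(m-1), f(0)=3. Closed form: (3+1)·2^3 - 1 = 31.

Answer: 31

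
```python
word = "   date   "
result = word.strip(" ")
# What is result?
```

Trace:
`word = "   date   "` → word = '   date   '
`result = word.strip(" ")` → result = 'date'
So result = 'date'

Answer: 'date'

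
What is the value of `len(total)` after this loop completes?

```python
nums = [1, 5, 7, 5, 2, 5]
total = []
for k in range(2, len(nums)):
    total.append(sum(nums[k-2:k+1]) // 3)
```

Number of 3-element averages
`total` takes the values: [] → [4] → [4, 5] → [4, 5, 4] → [4, 5, 4, 4]
So `len(total)` = 4

Answer: 4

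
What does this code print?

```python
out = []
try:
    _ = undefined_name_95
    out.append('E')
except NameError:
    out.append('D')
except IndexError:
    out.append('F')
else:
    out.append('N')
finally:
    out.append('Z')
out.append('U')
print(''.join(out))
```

Execution trace: 'D' (except NameError) → 'Z' (finally) → 'U' (after the try/except). Output: DZU

Answer: DZU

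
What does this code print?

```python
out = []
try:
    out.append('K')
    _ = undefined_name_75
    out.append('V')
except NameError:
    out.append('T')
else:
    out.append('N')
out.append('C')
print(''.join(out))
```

Execution trace: 'K' (try body) → 'T' (except NameError) → 'C' (after the try/except). Output: KTC

Answer: KTC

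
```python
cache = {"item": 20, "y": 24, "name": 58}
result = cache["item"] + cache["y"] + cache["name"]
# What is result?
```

Trace:
`cache = {"item": 20, "y": 24, "name": 58}` → cache = {'item': 20, 'y': 24, 'name': 58}
`result = cache["item"] + cache["y"] + cache["name"]` → result = 102
So result = 102

Answer: 102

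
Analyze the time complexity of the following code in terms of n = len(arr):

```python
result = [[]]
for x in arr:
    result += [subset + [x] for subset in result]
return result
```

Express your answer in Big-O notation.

This is subset (power-set) generation — 2^n subsets, each materialised as a list of up to n elements. Time complexity: O(n · 2^n).

Answer: O(n · 2^n)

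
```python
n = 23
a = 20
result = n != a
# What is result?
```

Trace:
`n = 23` → n = 23
`a = 20` → a = 20
`result = n != a` → result = True
So result = True

Answer: True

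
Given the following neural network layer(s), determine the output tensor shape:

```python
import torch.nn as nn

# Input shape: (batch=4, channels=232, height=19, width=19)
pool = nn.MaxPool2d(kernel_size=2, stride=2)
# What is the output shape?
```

Input: (4, 232, 19, 19) -> Output: (4, 232, 9, 9)

Answer: (4, 232, 9, 9)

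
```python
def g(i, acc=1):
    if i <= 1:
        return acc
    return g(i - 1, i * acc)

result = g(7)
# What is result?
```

Accumulator trace (n, acc): (7, 1) -> (6, 7) -> (5, 42) -> (4, 210) -> (3, 840) -> (2, 2520) -> (1, 5040) -> return 5040

Answer: 5040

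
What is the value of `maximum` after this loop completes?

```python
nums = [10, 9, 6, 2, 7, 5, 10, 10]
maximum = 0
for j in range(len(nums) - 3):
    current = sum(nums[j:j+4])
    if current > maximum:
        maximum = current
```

Max sum of 4-element window in [10, 9, 6, 2, 7, 5, 10, 10]
`maximum` takes the values: 0 → 27 → 32

Answer: 32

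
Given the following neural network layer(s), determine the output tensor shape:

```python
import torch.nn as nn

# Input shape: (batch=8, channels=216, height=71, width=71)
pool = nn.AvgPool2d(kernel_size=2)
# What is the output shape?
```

Input: (8, 216, 71, 71) -> Output: (8, 216, 35, 35)

Answer: (8, 216, 35, 35)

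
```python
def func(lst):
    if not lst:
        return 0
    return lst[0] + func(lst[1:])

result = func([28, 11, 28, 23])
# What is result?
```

28 + 11 + 28 + 23 + 0 = 90

Answer: 90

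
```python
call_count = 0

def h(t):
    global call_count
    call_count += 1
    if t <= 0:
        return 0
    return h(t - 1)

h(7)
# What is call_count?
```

Linear recursion stepping by 1: 8 calls from t=7 down to ≤0.

Answer: 8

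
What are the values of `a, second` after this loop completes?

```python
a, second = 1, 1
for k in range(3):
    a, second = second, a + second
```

Fibonacci: after 3 iterations
`a, second` takes the values: (1, 1) → (1, 2) → (2, 3) → (3, 5)

Answer: 3, 5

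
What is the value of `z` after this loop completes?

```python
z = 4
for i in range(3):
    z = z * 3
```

Multiply by 3, 3 times: 4 * 3^3 = 108
`z` takes the values: 4 → 12 → 36 → 108

Answer: 108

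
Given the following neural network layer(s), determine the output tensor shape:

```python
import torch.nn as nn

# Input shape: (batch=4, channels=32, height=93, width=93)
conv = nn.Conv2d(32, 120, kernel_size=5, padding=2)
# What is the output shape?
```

Input: (4, 32, 93, 93) -> Output: (4, 120, 93, 93)

Answer: (4, 120, 93, 93)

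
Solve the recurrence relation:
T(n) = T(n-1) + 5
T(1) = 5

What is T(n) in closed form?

Unrolling: T(n) = T(1) + 5·(n-1) = 5 + 5(n-1) = 5n.

Answer: T(n) = 5n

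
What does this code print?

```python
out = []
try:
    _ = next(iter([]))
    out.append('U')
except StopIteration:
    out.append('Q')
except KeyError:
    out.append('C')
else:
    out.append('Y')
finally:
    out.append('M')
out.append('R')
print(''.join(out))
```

Execution trace: 'Q' (except StopIteration) → 'M' (finally) → 'R' (after the try/except). Output: QMR

Answer: QMR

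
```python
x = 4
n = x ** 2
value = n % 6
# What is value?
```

Trace:
`x = 4` → x = 4
`n = x ** 2` → n = 16
`value = n % 6` → value = 4
So value = 4

Answer: 4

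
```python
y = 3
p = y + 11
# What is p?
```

Trace:
`y = 3` → y = 3
`p = y + 11` → p = 14
So p = 14

Answer: 14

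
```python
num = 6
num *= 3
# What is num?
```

Trace:
`num = 6` → num = 6
`num *= 3` → num = 18
So num = 18

Answer: 18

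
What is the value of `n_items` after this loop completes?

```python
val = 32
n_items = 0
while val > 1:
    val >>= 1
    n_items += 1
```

Count right shifts until 1
`n_items` takes the values: 0 → 1 → 2 → 3 → 4 → 5

Answer: 5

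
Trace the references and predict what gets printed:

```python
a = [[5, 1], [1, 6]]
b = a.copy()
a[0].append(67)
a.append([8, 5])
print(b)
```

Key concept: shallow copy with nested lists.
Step by step:
`a = [[5, 1], [1, 6]]` → a = [[5, 1], [1, 6]]
`b = a.copy()` → b = [[5, 1], [1, 6]]
`a[0].append(67)` → a = [[5, 1, 67], [1, 6]]; b = [[5, 1, 67], [1, 6]]
`a.append([8, 5])` → a = [[5, 1, 67], [1, 6], [8, 5]]
`print(b)` → prints [[5, 1, 67], [1, 6]]

Answer: [[5, 1, 67], [1, 6]]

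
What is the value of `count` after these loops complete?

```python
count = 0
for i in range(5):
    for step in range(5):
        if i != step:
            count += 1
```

5² - 5 (exclude diagonal)
`count` takes the values: 0 → 1 → 2 → 3 → 4 → 5 → 6 → 7 → 8 → 9 → 10 → 11 → 12 → 13 → 14 → 15 → 16 → 17 → 18 → 19 → 20

Answer: 20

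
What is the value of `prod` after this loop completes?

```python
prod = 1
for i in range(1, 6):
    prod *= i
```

5! = 120
`prod` takes the values: 1 → 2 → 6 → 24 → 120

Answer: 120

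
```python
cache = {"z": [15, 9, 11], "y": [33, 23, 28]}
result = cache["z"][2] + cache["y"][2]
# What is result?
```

Trace:
`cache = {"z": [15, 9, 11], "y": [33, 23, 28]}` → cache = {'z': [15, 9, 11], 'y': [33, 23, 28]}
`result = cache["z"][2] + cache["y"][2]` → result = 39
So result = 39

Answer: 39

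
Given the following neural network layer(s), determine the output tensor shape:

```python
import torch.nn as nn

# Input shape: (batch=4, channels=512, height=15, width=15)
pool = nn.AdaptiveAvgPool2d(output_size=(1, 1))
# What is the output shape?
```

Input: (4, 512, 15, 15) -> Output: (4, 512, 1, 1)

Answer: (4, 512, 1, 1)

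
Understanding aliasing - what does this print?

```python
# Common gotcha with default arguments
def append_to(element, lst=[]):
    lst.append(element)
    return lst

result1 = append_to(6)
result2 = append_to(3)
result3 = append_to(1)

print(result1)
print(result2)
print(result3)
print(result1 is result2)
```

Key concept: mutable default argument gotcha.
Step by step:
`result1 = append_to(6)` → result1 = [6]
`result2 = append_to(3)` → result1 = [6, 3] (same object as result2); result2 = [6, 3] (same object as result1)
`result3 = append_to(1)` → result1 = [6, 3, 1] (same object as result2, result3); result2 = [6, 3, 1] (same object as result1, result3); result3 = [6, 3, 1] (same object as result1, result2)
`print(result1)` → prints [6, 3, 1]
`print(result2)` → prints [6, 3, 1]
`print(result3)` → prints [6, 3, 1]
`print(result1 is result2)` → prints True

Answer:
[6, 3, 1]
[6, 3, 1]
[6, 3, 1]
True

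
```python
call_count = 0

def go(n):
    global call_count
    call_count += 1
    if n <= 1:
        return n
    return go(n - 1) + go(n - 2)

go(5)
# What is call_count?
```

Calls(n) = 1 + Calls(n-1) + Calls(n-2); Calls(0)=Calls(1)=1. For n=5 this gives 15.

Answer: 15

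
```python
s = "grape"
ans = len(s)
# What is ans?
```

Trace:
`s = "grape"` → s = 'grape'
`ans = len(s)` → ans = 5
So ans = 5

Answer: 5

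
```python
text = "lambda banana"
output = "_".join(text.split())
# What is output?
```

Trace:
`text = "lambda banana"` → text = 'lambda banana'
`output = "_".join(text.split())` → output = 'lambda_banana'
So output = 'lambda_banana'

Answer: 'lambda_banana'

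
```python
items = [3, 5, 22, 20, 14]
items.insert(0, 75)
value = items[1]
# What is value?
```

Trace:
`items = [3, 5, 22, 20, 14]` → items = [3, 5, 22, 20, 14]
`items.insert(0, 75)` → items = [75, 3, 5, 22, 20, 14]
`value = items[1]` → value = 3
So value = 3

Answer: 3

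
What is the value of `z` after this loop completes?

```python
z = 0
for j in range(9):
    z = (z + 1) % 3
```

Increment mod 3, 9 times = 0
`z` takes the values: 0 → 1 → 2 → 0 → 1 → 2 → 0 → 1 → 2 → 0

Answer: 0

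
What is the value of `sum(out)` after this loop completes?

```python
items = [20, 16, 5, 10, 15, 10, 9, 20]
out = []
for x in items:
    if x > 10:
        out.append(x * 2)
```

Sum of doubled values > 10
`out` takes the values: [] → [40] → [40, 32] → [40, 32, 30] → [40, 32, 30, 40]
So `sum(out)` = 142

Answer: 142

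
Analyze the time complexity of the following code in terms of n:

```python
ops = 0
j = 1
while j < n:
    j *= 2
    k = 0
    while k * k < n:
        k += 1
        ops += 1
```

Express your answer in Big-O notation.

Each loop level contributes: log n × √n. Multiplying the contributions gives O(√n log n).

Answer: O(√n log n)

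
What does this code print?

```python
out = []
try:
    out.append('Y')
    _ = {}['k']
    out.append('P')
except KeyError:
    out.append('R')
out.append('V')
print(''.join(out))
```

Execution trace: 'Y' (try body) → 'R' (except KeyError) → 'V' (after the try/except). Output: YRV

Answer: YRV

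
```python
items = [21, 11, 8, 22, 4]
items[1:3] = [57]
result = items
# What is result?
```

Trace:
`items = [21, 11, 8, 22, 4]` → items = [21, 11, 8, 22, 4]
`items[1:3] = [57]` → items = [21, 57, 22, 4]
`result = items` → result = [21, 57, 22, 4]
So result = [21, 57, 22, 4]

Answer: [21, 57, 22, 4]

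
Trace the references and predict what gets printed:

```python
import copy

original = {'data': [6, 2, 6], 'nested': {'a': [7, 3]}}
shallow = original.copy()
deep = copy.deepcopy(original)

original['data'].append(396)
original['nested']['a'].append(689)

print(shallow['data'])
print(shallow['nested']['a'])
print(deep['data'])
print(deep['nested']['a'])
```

Key concept: comparing shallow vs deep copy.
Step by step:
`original = {'data': [6, 2, 6], 'nested': {'a': [7, 3]}}` → original = {'data': [6, 2, 6], 'nested': {'a': [7, 3]}}
`shallow = original.copy()` → shallow = {'data': [6, 2, 6], 'nested': {'a': [7, 3]}}
`deep = copy.deepcopy(original)` → deep = {'data': [6, 2, 6], 'nested': {'a': [7, 3]}}
`original['data'].append(396)` → original = {'data': [6, 2, 6, 396], 'nested': {'a': [7, 3]}}; shallow = {'data': [6, 2, 6, 396], 'nested': {'a': [7, 3]}}
`original['nested']['a'].append(689)` → original = {'data': [6, 2, 6, 396], 'nested': {'a': [7, 3, 689]}}; shallow = {'data': [6, 2, 6, 396], 'nested': {'a': [7, 3, 689]}}
`print(shallow['data'])` → prints [6, 2, 6, 396]
`print(shallow['nested']['a'])` → prints [7, 3, 689]
`print(deep['data'])` → prints [6, 2, 6]
`print(deep['nested']['a'])` → prints [7, 3]

Answer:
[6, 2, 6, 396]
[7, 3, 689]
[6, 2, 6]
[7, 3]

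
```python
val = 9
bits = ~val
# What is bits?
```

Trace:
`val = 9` → val = 9
`bits = ~val` → bits = -10
So bits = -10

Answer: -10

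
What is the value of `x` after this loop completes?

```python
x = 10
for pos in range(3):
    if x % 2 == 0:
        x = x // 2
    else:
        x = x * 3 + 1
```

Collatz-style transformation from 10
`x` takes the values: 10 → 5 → 16 → 8

Answer: 8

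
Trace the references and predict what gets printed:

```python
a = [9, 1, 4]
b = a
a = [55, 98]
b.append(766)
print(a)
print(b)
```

Key concept: rebinding vs mutation: a is rebound to a new list, b still points at the original.
Step by step:
`a = [9, 1, 4]` → a = [9, 1, 4]
`b = a` → b = [9, 1, 4] (same object as a)
`a = [55, 98]` → a = [55, 98]
`b.append(766)` → b = [9, 1, 4, 766]
`print(a)` → prints [55, 98]
`print(b)` → prints [9, 1, 4, 766]

Answer:
[55, 98]
[9, 1, 4, 766]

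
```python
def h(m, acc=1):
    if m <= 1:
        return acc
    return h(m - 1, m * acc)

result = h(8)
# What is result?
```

Accumulator trace (n, acc): (8, 1) -> (7, 8) -> (6, 56) -> (5, 336) -> (4, 1680) -> (3, 6720) -> (2, 20160) -> (1, 40320) -> return 40320

Answer: 40320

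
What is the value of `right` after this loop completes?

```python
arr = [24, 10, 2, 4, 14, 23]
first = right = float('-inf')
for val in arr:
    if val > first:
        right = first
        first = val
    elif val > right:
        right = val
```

Second largest (with repeats) in [24, 10, 2, 4, 14, 23]
`right` takes the values: -inf → 10 → 14 → 23

Answer: 23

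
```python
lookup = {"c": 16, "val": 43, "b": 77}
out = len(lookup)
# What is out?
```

Trace:
`lookup = {"c": 16, "val": 43, "b": 77}` → lookup = {'c': 16, 'val': 43, 'b': 77}
`out = len(lookup)` → out = 3
So out = 3

Answer: 3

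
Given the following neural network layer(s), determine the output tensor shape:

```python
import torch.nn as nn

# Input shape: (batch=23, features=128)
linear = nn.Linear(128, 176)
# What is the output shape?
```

Input: (23, 128) -> Output: (23, 176)

Answer: (23, 176)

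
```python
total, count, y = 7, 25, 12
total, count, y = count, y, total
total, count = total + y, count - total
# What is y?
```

Trace:
`total, count, y = 7, 25, 12` → total = 7; count = 25; y = 12
`total, count, y = count, y, total` → total = 25; count = 12; y = 7
`total, count = total + y, count - total` → total = 32; count = -13
So y = 7

Answer: 7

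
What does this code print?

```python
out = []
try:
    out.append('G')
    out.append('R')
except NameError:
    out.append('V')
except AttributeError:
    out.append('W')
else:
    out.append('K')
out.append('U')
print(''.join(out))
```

Execution trace: 'G' (try body) → 'R' (try body, no exception) → 'K' (else) → 'U' (after the try/except). Output: GRKU

Answer: GRKU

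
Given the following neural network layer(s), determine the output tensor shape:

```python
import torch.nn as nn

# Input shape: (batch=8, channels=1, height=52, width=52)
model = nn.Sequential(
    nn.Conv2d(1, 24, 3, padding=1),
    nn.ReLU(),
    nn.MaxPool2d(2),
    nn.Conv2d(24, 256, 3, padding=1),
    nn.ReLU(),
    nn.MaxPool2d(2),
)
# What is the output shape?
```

Input: (8, 1, 52, 52) -> after first Conv2d: (8, 24, 52, 52) -> after first MaxPool2d: (8, 24, 26, 26) -> after second Conv2d: (8, 256, 26, 26) -> Output: (8, 256, 13, 13)

Answer: (8, 256, 13, 13)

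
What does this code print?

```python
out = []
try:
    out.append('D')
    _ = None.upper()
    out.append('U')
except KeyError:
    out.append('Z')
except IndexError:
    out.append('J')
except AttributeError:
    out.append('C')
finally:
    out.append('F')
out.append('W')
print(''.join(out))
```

Execution trace: 'D' (try body) → 'C' (except AttributeError) → 'F' (finally) → 'W' (after the try/except). Output: DCFW

Answer: DCFW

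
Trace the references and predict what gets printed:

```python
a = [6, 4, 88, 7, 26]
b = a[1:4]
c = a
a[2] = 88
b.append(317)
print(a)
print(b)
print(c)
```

Key concept: slice vs alias.
Step by step:
`a = [6, 4, 88, 7, 26]` → a = [6, 4, 88, 7, 26]
`b = a[1:4]` → b = [4, 88, 7]
`c = a` → c = [6, 4, 88, 7, 26] (same object as a)
`a[2] = 88` → a = [6, 4, 88, 7, 26] (same object as c)
`b.append(317)` → b = [4, 88, 7, 317]
`print(a)` → prints [6, 4, 88, 7, 26]
`print(b)` → prints [4, 88, 7, 317]
`print(c)` → prints [6, 4, 88, 7, 26]

Answer:
[6, 4, 88, 7, 26]
[4, 88, 7, 317]
[6, 4, 88, 7, 26]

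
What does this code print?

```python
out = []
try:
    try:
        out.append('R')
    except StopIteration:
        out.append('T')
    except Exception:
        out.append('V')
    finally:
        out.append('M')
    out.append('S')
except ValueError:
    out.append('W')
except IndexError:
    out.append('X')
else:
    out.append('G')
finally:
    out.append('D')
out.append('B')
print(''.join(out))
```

Execution trace: 'R' (inner try body, no exception) → 'M' (inner finally) → 'S' (try body, no exception) → 'G' (else) → 'D' (finally) → 'B' (after the try/except). Output: RMSGDB

Answer: RMSGDB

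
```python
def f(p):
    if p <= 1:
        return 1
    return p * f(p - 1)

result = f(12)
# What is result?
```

f(12) = 12 * 11 * 10 * 9 * 8 * 7 * 6 * 5 * 4 * 3 * 2 * 1 = 479001600

Answer: 479001600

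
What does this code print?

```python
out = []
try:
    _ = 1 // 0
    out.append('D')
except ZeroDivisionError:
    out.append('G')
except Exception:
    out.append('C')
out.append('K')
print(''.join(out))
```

Execution trace: 'G' (except ZeroDivisionError) → 'K' (after the try/except). Output: GK

Answer: GK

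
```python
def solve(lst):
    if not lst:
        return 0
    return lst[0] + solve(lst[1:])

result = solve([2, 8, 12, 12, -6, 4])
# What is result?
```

2 + 8 + 12 + 12 + (-6) + 4 + 0 = 32

Answer: 32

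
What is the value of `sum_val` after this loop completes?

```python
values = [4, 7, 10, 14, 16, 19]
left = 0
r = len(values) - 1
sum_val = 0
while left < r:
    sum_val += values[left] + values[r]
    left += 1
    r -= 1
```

Sum of pairs from ends
`sum_val` takes the values: 0 → 23 → 46 → 70

Answer: 70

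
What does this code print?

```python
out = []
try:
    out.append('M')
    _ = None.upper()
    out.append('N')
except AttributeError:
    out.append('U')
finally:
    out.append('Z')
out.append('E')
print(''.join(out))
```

Execution trace: 'M' (try body) → 'U' (except AttributeError) → 'Z' (finally) → 'E' (after the try/except). Output: MUZE

Answer: MUZE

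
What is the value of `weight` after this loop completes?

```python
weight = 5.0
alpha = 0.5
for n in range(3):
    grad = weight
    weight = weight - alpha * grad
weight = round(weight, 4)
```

Gradient descent: w = 5.0 * (1 - 0.5)^3
`weight` takes the values: 5.0 → 2.5 → 1.25 → 0.625

Answer: 0.625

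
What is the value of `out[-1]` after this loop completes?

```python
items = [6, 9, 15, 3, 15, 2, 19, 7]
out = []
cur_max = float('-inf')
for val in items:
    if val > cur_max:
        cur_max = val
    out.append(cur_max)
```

Running max ends at 19
`out` takes the values: [] → [6] → [6, 9] → [6, 9, 15] → [6, 9, 15, 15] → [6, 9, 15, 15, 15] → [6, 9, 15, 15, 15, 15] → [6, 9, 15, 15, 15, 15, 19] → [6, 9, 15, 15, 15, 15, 19, 19]
So `out[-1]` = 19

Answer: 19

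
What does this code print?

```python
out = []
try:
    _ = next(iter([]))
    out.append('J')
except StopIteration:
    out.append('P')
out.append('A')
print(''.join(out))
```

Execution trace: 'P' (except StopIteration) → 'A' (after the try/except). Output: PA

Answer: PA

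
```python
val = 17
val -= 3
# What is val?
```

Trace:
`val = 17` → val = 17
`val -= 3` → val = 14
So val = 14

Answer: 14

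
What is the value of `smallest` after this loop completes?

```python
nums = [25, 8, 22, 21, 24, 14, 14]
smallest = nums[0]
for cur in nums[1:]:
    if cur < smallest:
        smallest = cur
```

Minimum of [25, 8, 22, 21, 24, 14, 14]
`smallest` takes the values: 25 → 8

Answer: 8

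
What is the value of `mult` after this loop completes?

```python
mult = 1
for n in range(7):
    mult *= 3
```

3^7 = 2187
`mult` takes the values: 1 → 3 → 9 → 27 → 81 → 243 → 729 → 2187

Answer: 2187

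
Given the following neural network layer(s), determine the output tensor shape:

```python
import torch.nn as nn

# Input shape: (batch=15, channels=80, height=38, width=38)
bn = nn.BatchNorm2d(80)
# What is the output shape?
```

Input: (15, 80, 38, 38) -> Output: (15, 80, 38, 38)

Answer: (15, 80, 38, 38)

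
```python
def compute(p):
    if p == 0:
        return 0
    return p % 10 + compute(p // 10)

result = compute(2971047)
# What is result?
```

Sum of digits of 2971047: 7 + 4 + 0 + 1 + 7 + 9 + 2 = 30

Answer: 30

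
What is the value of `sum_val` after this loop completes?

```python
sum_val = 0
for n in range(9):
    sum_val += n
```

Sum of 0 to 8 = 36
`sum_val` takes the values: 0 → 1 → 3 → 6 → 10 → 15 → 21 → 28 → 36

Answer: 36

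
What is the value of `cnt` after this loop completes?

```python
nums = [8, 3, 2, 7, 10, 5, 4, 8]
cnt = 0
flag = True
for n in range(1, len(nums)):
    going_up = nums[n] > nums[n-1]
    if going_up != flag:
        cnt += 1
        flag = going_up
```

Count direction changes in [8, 3, 2, 7, 10, 5, 4, 8]
`cnt` takes the values: 0 → 1 → 2 → 3 → 4

Answer: 4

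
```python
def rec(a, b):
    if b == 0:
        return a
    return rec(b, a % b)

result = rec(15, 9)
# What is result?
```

rec(15, 9) -> rec(9, 6) -> rec(6, 3) -> rec(3, 0) -> 3

Answer: 3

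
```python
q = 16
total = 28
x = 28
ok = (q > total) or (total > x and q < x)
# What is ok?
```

Trace:
`q = 16` → q = 16
`total = 28` → total = 28
`x = 28` → x = 28
`ok = (q > total) or (total > x and q < x)` → ok = False
So ok = False

Answer: False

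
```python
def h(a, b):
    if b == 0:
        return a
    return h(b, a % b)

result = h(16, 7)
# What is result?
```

h(16, 7) -> h(7, 2) -> h(2, 1) -> h(1, 0) -> 1

Answer: 1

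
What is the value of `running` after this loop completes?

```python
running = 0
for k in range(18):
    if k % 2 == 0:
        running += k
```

Sum of even numbers 0 to 17
`running` takes the values: 0 → 2 → 6 → 12 → 20 → 30 → 42 → 56 → 72

Answer: 72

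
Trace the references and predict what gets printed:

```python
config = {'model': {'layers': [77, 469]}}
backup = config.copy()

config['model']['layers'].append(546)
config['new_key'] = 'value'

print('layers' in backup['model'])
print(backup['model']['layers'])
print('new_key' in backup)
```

Key concept: shallow copy gotcha with nested dict.
Step by step:
`config = {'model': {'layers': [77, 469]}}` → config = {'model': {'layers': [77, 469]}}
`backup = config.copy()` → backup = {'model': {'layers': [77, 469]}}
`config['model']['layers'].append(546)` → config = {'model': {'layers': [77, 469, 546]}}; backup = {'model': {'layers': [77, 469, 546]}}
`config['new_key'] = 'value'` → config = {'model': {'layers': [77, 469, 546]}, 'new_key': 'value'}
`print('layers' in backup['model'])` → prints True
`print(backup['model']['layers'])` → prints [77, 469, 546]
`print('new_key' in backup)` → prints False

Answer:
True
[77, 469, 546]
False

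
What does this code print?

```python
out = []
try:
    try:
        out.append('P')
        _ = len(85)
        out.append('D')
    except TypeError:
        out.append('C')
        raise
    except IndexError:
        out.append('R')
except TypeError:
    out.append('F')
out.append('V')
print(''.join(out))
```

Execution trace: 'P' (inner try body) → 'C' (inner except TypeError) → 'F' (outer except TypeError) → 'V' (after the try/except). Output: PCFV

Answer: PCFV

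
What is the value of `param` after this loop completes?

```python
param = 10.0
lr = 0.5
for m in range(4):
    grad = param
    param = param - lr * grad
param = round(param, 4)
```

Gradient descent: w = 10.0 * (1 - 0.5)^4
`param` takes the values: 10.0 → 5.0 → 2.5 → 1.25 → 0.625

Answer: 0.625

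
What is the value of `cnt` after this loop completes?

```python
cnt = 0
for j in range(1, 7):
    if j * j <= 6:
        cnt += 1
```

Count numbers where j² ≤ 6
`cnt` takes the values: 0 → 1 → 2

Answer: 2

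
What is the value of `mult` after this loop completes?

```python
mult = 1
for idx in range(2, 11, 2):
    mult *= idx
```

Product of even numbers 2 to 10
`mult` takes the values: 1 → 2 → 8 → 48 → 384 → 3840

Answer: 3840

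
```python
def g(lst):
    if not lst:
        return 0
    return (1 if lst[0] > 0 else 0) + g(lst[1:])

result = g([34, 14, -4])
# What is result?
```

Count of positive elements in [34, 14, -4] = 2

Answer: 2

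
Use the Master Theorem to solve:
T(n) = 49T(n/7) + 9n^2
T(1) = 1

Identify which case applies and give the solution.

a=49, b=7, f(n)=9n^2. log_7(49) = 2. Since c=2 = 2, Case 2 applies: T(n) = Θ(n^log_b(a) · log n) = O(n^2 log n).

Answer: O(n^2 log n) - Case 2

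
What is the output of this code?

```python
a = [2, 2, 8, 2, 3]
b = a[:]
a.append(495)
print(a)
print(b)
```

Key concept: slice [:] creates copy.
Step by step:
`a = [2, 2, 8, 2, 3]` → a = [2, 2, 8, 2, 3]
`b = a[:]` → b = [2, 2, 8, 2, 3]
`a.append(495)` → a = [2, 2, 8, 2, 3, 495]
`print(a)` → prints [2, 2, 8, 2, 3, 495]
`print(b)` → prints [2, 2, 8, 2, 3]

Answer:
[2, 2, 8, 2, 3, 495]
[2, 2, 8, 2, 3]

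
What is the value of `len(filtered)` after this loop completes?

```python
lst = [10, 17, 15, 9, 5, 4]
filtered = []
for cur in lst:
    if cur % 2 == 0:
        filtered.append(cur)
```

Count even numbers in [10, 17, 15, 9, 5, 4]
`filtered` takes the values: [] → [10] → [10, 4]
So `len(filtered)` = 2

Answer: 2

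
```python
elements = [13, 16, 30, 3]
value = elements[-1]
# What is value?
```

Trace:
`elements = [13, 16, 30, 3]` → elements = [13, 16, 30, 3]
`value = elements[-1]` → value = 3
So value = 3

Answer: 3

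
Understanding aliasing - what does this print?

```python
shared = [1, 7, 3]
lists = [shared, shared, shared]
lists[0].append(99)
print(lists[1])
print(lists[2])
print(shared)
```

Key concept: list of same reference.
Step by step:
`shared = [1, 7, 3]` → shared = [1, 7, 3]
`lists = [shared, shared, shared]` → lists = [[1, 7, 3], [1, 7, 3], [1, 7, 3]]
`lists[0].append(99)` → shared = [1, 7, 3, 99]; lists = [[1, 7, 3, 99], [1, 7, 3, 99], [1, 7, 3, 99]]
`print(lists[1])` → prints [1, 7, 3, 99]
`print(lists[2])` → prints [1, 7, 3, 99]
`print(shared)` → prints [1, 7, 3, 99]

Answer:
[1, 7, 3, 99]
[1, 7, 3, 99]
[1, 7, 3, 99]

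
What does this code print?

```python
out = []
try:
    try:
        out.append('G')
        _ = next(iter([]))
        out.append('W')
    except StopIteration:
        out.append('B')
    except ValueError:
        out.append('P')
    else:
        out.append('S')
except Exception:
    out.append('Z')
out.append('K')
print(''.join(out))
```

Execution trace: 'G' (inner try body) → 'B' (inner except StopIteration) → 'K' (after the try/except). Output: GBK

Answer: GBK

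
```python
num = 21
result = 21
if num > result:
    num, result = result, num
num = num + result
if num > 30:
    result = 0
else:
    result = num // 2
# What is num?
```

Trace:
`num = 21` → num = 21
`result = 21` → result = 21
`if num > result: ...` → num > result is False → no variable changes
`num = num + result` → num = 42
`if num > 30: ...` → num > 30 is True → result = 0
So num = 42

Answer: 42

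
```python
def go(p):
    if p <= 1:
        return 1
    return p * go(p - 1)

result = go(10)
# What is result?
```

go(10) = 10 * 9 * 8 * 7 * 6 * 5 * 4 * 3 * 2 * 1 = 3628800

Answer: 3628800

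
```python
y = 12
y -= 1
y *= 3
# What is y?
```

Trace:
`y = 12` → y = 12
`y -= 1` → y = 11
`y *= 3` → y = 33
So y = 33

Answer: 33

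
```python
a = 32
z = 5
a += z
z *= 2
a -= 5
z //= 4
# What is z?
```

Trace:
`a = 32` → a = 32
`z = 5` → z = 5
`a += z` → a = 37
`z *= 2` → z = 10
`a -= 5` → a = 32
`z //= 4` → z = 2
So z = 2

Answer: 2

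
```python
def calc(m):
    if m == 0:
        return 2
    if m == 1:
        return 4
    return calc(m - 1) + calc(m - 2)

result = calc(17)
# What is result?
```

Build up from base cases: calc(0)=2, calc(1)=4, calc(2)=6, calc(3)=10, calc(4)=16, calc(5)=26, calc(6)=42, ..., calc(17)=8362

Answer: 8362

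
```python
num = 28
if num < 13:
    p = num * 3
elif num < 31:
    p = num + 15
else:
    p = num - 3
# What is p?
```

Trace:
`num = 28` → num = 28
`if num < 13: ...` → num < 13 is False, num < 31 is True → p = 43
So p = 43

Answer: 43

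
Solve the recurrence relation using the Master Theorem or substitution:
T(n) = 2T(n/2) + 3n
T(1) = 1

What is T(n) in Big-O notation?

By Master Theorem: a=2, b=2, f(n)=3n. Since log_2(2) = 1 and f(n) = Θ(n^1), Case 2 applies. T(n) = O(n log n).

Answer: O(n log n)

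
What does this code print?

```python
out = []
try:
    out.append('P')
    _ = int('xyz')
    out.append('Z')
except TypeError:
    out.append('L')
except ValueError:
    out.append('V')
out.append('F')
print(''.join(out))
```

Execution trace: 'P' (try body) → 'V' (except ValueError) → 'F' (after the try/except). Output: PVF

Answer: PVF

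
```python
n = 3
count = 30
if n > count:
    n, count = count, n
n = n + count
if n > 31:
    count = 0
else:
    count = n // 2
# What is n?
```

Trace:
`n = 3` → n = 3
`count = 30` → count = 30
`if n > count: ...` → n > count is False → no variable changes
`n = n + count` → n = 33
`if n > 31: ...` → n > 31 is True → count = 0
So n = 33

Answer: 33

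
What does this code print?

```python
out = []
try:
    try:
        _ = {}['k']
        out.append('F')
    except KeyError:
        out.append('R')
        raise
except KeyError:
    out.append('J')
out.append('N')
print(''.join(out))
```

Execution trace: 'R' (inner except KeyError) → 'J' (outer except KeyError) → 'N' (after the try/except). Output: RJN

Answer: RJN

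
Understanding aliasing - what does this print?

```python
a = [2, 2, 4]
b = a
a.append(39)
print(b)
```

Key concept: basic list aliasing.
Step by step:
`a = [2, 2, 4]` → a = [2, 2, 4]
`b = a` → b = [2, 2, 4] (same object as a)
`a.append(39)` → a = [2, 2, 4, 39] (same object as b); b = [2, 2, 4, 39] (same object as a)
`print(b)` → prints [2, 2, 4, 39]

Answer: [2, 2, 4, 39]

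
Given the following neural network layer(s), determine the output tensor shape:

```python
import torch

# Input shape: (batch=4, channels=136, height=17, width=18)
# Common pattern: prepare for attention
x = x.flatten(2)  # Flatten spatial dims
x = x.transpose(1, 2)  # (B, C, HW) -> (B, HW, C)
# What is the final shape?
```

Input: (4, 136, 17, 18) -> after flatten(2): (4, 136, 306) -> Output: (4, 306, 136)

Answer: (4, 306, 136)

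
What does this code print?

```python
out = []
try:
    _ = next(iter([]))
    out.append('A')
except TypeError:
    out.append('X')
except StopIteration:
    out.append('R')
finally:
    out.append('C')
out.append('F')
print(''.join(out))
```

Execution trace: 'R' (except StopIteration) → 'C' (finally) → 'F' (after the try/except). Output: RCF

Answer: RCF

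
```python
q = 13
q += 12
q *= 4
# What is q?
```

Trace:
`q = 13` → q = 13
`q += 12` → q = 25
`q *= 4` → q = 100
So q = 100

Answer: 100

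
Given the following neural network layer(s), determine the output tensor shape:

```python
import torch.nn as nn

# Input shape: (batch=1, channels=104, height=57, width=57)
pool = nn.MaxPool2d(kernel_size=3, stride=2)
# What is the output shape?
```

Input: (1, 104, 57, 57) -> Output: (1, 104, 28, 28)

Answer: (1, 104, 28, 28)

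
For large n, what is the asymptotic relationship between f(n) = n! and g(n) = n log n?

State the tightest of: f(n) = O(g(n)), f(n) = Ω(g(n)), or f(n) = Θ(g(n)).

n! vs n log n: f(n) = Ω(g(n)) but not O(g(n)) — n! grows strictly faster than n log n.

Answer: f(n) = Ω(g(n)) but not O(g(n)) — n! grows strictly faster than n log n.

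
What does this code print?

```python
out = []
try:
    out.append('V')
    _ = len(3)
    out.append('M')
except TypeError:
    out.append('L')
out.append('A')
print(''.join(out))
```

Execution trace: 'V' (try body) → 'L' (except TypeError) → 'A' (after the try/except). Output: VLA

Answer: VLA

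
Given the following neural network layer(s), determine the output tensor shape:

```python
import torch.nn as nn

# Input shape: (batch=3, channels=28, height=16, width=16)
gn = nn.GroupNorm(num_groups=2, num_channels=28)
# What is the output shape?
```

Input: (3, 28, 16, 16) -> Output: (3, 28, 16, 16)

Answer: (3, 28, 16, 16)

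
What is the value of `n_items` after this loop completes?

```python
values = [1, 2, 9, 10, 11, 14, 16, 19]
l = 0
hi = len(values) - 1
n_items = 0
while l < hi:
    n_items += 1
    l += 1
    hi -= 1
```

Iterations until pointers meet (list length 8)
`n_items` takes the values: 0 → 1 → 2 → 3 → 4

Answer: 4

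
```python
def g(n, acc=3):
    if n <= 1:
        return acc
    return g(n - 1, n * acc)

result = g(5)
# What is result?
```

Accumulator trace (n, acc): (5, 3) -> (4, 15) -> (3, 60) -> (2, 180) -> (1, 360) -> return 360

Answer: 360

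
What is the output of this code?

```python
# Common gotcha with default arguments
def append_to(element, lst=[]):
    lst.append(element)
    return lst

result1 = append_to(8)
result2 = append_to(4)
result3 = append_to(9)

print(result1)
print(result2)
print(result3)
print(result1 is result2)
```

Key concept: mutable default argument gotcha.
Step by step:
`result1 = append_to(8)` → result1 = [8]
`result2 = append_to(4)` → result1 = [8, 4] (same object as result2); result2 = [8, 4] (same object as result1)
`result3 = append_to(9)` → result1 = [8, 4, 9] (same object as result2, result3); result2 = [8, 4, 9] (same object as result1, result3); result3 = [8, 4, 9] (same object as result1, result2)
`print(result1)` → prints [8, 4, 9]
`print(result2)` → prints [8, 4, 9]
`print(result3)` → prints [8, 4, 9]
`print(result1 is result2)` → prints True

Answer:
[8, 4, 9]
[8, 4, 9]
[8, 4, 9]
True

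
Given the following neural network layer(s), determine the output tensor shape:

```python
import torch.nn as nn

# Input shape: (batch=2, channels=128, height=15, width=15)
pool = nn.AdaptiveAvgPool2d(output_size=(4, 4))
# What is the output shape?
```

Input: (2, 128, 15, 15) -> Output: (2, 128, 4, 4)

Answer: (2, 128, 4, 4)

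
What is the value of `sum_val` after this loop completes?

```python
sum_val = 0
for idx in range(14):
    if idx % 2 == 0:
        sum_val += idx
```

Sum of even numbers 0 to 13
`sum_val` takes the values: 0 → 2 → 6 → 12 → 20 → 30 → 42

Answer: 42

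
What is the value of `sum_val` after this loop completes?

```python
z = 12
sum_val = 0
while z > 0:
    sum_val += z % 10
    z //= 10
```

Sum digits of 12
`sum_val` takes the values: 0 → 2 → 3

Answer: 3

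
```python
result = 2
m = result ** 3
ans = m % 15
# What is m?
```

Trace:
`result = 2` → result = 2
`m = result ** 3` → m = 8
`ans = m % 15` → ans = 8
So m = 8

Answer: 8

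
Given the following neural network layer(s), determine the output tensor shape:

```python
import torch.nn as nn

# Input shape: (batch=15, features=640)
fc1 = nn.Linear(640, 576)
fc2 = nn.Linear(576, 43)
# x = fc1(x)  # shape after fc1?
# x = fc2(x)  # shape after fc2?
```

Input: (15, 640) -> after fc1: (15, 576) -> Output: (15, 43)

Answer: (15, 43)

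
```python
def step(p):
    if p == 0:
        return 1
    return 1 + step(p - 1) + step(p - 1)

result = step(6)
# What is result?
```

step(p) = 1 + 2·step(p-1), step(0)=1. Closed form: (1+1)·2^6 - 1 = 127.

Answer: 127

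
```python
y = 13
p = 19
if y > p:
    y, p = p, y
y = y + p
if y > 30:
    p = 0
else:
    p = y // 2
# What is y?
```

Trace:
`y = 13` → y = 13
`p = 19` → p = 19
`if y > p: ...` → y > p is False → no variable changes
`y = y + p` → y = 32
`if y > 30: ...` → y > 30 is True → p = 0
So y = 32

Answer: 32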